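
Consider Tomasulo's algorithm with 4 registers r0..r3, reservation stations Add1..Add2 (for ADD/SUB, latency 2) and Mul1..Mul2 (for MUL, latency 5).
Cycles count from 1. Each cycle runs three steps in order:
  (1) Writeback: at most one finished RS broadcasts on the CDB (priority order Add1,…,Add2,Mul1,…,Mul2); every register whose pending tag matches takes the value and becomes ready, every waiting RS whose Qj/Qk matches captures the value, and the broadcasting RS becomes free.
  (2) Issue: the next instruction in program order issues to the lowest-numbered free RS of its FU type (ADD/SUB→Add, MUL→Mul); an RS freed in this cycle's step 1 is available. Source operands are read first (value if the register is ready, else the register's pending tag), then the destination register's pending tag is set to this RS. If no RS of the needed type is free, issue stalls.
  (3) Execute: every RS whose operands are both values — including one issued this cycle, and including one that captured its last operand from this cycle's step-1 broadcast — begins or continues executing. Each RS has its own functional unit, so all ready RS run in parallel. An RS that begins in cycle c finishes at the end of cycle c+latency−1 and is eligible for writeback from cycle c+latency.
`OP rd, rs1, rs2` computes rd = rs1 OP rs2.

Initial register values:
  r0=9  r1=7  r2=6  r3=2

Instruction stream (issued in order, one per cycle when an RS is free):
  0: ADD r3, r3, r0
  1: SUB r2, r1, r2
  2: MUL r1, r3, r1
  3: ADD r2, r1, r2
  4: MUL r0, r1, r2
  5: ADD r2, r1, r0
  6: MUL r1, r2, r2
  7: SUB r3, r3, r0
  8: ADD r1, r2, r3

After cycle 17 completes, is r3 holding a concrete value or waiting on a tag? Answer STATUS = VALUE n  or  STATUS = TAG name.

c1: issue ADD r3<-Add1 | r0:9,r1:7,r2:6,r3:Add1
c2: issue SUB r2<-Add2 | r0:9,r1:7,r2:Add2,r3:Add1
c3: CDB Add1=11; issue MUL r1<-Mul1 | r0:9,r1:Mul1,r2:Add2,r3:11
c4: CDB Add2=1; issue ADD r2<-Add1 | r0:9,r1:Mul1,r2:Add1,r3:11
c5: issue MUL r0<-Mul2 | r0:Mul2,r1:Mul1,r2:Add1,r3:11
c6: issue ADD r2<-Add2 | r0:Mul2,r1:Mul1,r2:Add2,r3:11
c7: stall | r0:Mul2,r1:Mul1,r2:Add2,r3:11
c8: CDB Mul1=77; issue MUL r1<-Mul1 | r0:Mul2,r1:Mul1,r2:Add2,r3:11
c9: stall | r0:Mul2,r1:Mul1,r2:Add2,r3:11
c10: CDB Add1=78; issue SUB r3<-Add1 | r0:Mul2,r1:Mul1,r2:Add2,r3:Add1
c11: stall | r0:Mul2,r1:Mul1,r2:Add2,r3:Add1
c12: stall | r0:Mul2,r1:Mul1,r2:Add2,r3:Add1
c13: stall | r0:Mul2,r1:Mul1,r2:Add2,r3:Add1
c14: stall | r0:Mul2,r1:Mul1,r2:Add2,r3:Add1
c15: CDB Mul2=6006; stall | r0:6006,r1:Mul1,r2:Add2,r3:Add1
c16: stall | r0:6006,r1:Mul1,r2:Add2,r3:Add1
c17: CDB Add1=-5995; issue ADD r1<-Add1 | r0:6006,r1:Add1,r2:Add2,r3:-5995

STATUS = VALUE -5995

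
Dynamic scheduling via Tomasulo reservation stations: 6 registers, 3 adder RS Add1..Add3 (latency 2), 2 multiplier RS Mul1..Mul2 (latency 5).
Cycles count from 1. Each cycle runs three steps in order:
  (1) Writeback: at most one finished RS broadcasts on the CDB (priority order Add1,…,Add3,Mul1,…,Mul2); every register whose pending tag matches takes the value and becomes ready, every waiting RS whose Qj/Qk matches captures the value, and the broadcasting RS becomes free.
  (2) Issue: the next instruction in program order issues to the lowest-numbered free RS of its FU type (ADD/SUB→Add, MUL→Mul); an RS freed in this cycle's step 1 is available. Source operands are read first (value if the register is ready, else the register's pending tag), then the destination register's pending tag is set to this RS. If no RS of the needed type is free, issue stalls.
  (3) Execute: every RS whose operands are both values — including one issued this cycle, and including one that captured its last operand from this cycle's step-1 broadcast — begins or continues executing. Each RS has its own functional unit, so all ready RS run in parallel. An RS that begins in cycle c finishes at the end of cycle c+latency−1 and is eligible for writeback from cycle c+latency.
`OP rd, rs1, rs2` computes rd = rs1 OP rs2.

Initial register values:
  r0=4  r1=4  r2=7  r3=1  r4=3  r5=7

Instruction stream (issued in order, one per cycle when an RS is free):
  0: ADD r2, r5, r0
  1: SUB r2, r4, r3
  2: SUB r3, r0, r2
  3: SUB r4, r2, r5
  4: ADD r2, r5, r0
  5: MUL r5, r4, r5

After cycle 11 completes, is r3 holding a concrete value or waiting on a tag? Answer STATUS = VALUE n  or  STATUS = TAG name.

STATUS = VALUE 2

cycle 1: issue ADD r2<-Add1 // r0:4,r1:4,r2:Add1,r3:1,r4:3,r5:7
cycle 2: issue SUB r2<-Add2 // r0:4,r1:4,r2:Add2,r3:1,r4:3,r5:7
cycle 3: CDB Add1=11; issue SUB r3<-Add1 // r0:4,r1:4,r2:Add2,r3:Add1,r4:3,r5:7
cycle 4: CDB Add2=2; issue SUB r4<-Add2 // r0:4,r1:4,r2:2,r3:Add1,r4:Add2,r5:7
cycle 5: issue ADD r2<-Add3 // r0:4,r1:4,r2:Add3,r3:Add1,r4:Add2,r5:7
cycle 6: CDB Add1=2; issue MUL r5<-Mul1 // r0:4,r1:4,r2:Add3,r3:2,r4:Add2,r5:Mul1
cycle 7: CDB Add2=-5 // r0:4,r1:4,r2:Add3,r3:2,r4:-5,r5:Mul1
cycle 8: CDB Add3=11 // r0:4,r1:4,r2:11,r3:2,r4:-5,r5:Mul1
cycle 9: - // r0:4,r1:4,r2:11,r3:2,r4:-5,r5:Mul1
cycle 10: - // r0:4,r1:4,r2:11,r3:2,r4:-5,r5:Mul1
cycle 11: - // r0:4,r1:4,r2:11,r3:2,r4:-5,r5:Mul1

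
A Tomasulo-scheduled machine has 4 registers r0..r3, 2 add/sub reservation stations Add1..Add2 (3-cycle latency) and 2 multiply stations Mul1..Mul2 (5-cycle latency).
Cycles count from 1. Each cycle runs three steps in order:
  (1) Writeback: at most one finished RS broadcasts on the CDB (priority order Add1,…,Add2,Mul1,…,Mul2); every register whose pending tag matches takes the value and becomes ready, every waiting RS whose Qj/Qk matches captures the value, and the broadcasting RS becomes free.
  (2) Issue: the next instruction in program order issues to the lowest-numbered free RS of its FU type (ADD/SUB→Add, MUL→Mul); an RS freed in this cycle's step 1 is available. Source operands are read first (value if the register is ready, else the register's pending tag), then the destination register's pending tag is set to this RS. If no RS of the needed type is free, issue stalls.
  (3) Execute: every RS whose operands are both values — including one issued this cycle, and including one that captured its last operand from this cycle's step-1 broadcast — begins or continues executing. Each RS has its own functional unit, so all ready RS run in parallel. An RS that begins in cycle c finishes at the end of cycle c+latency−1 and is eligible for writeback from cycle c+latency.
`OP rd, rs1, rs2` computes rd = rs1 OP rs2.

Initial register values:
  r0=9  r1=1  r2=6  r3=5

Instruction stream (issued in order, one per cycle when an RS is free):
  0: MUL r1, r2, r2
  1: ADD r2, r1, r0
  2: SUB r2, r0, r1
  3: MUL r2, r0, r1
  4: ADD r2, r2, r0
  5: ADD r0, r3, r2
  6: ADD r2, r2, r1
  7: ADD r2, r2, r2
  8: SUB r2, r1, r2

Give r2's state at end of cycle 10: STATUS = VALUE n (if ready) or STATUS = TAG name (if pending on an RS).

STATUS = TAG Add1

cycle 1: issue MUL r1<-Mul1 // r0:9,r1:Mul1,r2:6,r3:5
cycle 2: issue ADD r2<-Add1 // r0:9,r1:Mul1,r2:Add1,r3:5
cycle 3: issue SUB r2<-Add2 // r0:9,r1:Mul1,r2:Add2,r3:5
cycle 4: issue MUL r2<-Mul2 // r0:9,r1:Mul1,r2:Mul2,r3:5
cycle 5: stall // r0:9,r1:Mul1,r2:Mul2,r3:5
cycle 6: CDB Mul1=36; stall // r0:9,r1:36,r2:Mul2,r3:5
cycle 7: stall // r0:9,r1:36,r2:Mul2,r3:5
cycle 8: stall // r0:9,r1:36,r2:Mul2,r3:5
cycle 9: CDB Add1=45; issue ADD r2<-Add1 // r0:9,r1:36,r2:Add1,r3:5
cycle 10: CDB Add2=-27; issue ADD r0<-Add2 // r0:Add2,r1:36,r2:Add1,r3:5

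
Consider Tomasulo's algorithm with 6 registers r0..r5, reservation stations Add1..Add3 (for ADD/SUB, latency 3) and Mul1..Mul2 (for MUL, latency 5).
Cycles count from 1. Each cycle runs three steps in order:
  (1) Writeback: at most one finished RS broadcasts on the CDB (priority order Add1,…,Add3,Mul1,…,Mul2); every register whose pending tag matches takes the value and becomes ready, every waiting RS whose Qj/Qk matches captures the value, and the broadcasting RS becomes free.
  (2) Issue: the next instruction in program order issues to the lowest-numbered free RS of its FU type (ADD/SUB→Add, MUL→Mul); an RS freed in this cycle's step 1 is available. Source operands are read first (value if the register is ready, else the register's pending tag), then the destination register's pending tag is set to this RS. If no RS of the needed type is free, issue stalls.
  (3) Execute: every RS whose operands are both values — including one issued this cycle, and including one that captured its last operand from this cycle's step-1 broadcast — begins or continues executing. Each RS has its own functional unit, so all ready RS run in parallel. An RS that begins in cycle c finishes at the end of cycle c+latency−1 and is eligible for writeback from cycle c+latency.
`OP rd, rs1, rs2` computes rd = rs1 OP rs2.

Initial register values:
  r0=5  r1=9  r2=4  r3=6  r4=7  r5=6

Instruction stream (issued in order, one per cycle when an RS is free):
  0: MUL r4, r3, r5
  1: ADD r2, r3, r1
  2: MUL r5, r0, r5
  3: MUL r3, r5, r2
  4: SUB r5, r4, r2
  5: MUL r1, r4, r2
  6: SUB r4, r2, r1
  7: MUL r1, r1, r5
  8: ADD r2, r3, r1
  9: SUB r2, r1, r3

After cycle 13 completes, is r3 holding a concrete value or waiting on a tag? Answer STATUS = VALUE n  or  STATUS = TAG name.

STATUS = VALUE 450

c1: issue MUL r4<-Mul1 | r0:5,r1:9,r2:4,r3:6,r4:Mul1,r5:6
c2: issue ADD r2<-Add1 | r0:5,r1:9,r2:Add1,r3:6,r4:Mul1,r5:6
c3: issue MUL r5<-Mul2 | r0:5,r1:9,r2:Add1,r3:6,r4:Mul1,r5:Mul2
c4: stall | r0:5,r1:9,r2:Add1,r3:6,r4:Mul1,r5:Mul2
c5: CDB Add1=15; stall | r0:5,r1:9,r2:15,r3:6,r4:Mul1,r5:Mul2
c6: CDB Mul1=36; issue MUL r3<-Mul1 | r0:5,r1:9,r2:15,r3:Mul1,r4:36,r5:Mul2
c7: issue SUB r5<-Add1 | r0:5,r1:9,r2:15,r3:Mul1,r4:36,r5:Add1
c8: CDB Mul2=30; issue MUL r1<-Mul2 | r0:5,r1:Mul2,r2:15,r3:Mul1,r4:36,r5:Add1
c9: issue SUB r4<-Add2 | r0:5,r1:Mul2,r2:15,r3:Mul1,r4:Add2,r5:Add1
c10: CDB Add1=21; stall | r0:5,r1:Mul2,r2:15,r3:Mul1,r4:Add2,r5:21
c11: stall | r0:5,r1:Mul2,r2:15,r3:Mul1,r4:Add2,r5:21
c12: stall | r0:5,r1:Mul2,r2:15,r3:Mul1,r4:Add2,r5:21
c13: CDB Mul1=450; issue MUL r1<-Mul1 | r0:5,r1:Mul1,r2:15,r3:450,r4:Add2,r5:21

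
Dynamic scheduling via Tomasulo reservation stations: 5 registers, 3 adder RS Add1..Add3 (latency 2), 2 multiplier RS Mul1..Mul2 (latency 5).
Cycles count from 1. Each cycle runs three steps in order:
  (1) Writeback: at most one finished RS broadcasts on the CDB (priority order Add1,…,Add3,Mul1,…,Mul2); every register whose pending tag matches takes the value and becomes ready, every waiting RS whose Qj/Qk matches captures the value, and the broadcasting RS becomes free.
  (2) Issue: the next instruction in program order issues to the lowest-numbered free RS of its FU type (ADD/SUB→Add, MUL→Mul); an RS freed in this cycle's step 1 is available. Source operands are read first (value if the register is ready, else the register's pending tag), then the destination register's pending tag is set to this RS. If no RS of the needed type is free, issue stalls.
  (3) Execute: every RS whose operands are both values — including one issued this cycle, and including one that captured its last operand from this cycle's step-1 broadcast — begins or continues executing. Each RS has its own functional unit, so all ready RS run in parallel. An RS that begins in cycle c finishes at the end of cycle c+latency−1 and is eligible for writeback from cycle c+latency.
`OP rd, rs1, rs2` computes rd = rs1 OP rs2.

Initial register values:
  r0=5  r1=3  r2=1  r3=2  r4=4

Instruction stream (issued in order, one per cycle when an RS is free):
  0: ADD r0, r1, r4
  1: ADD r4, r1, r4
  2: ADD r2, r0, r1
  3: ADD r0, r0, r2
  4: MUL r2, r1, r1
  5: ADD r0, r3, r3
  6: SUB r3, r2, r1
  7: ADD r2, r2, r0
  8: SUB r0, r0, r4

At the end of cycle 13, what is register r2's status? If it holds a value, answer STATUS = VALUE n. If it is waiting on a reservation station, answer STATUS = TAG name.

STATUS = VALUE 13

cycle 1: issue ADD r0<-Add1 // r0:Add1,r1:3,r2:1,r3:2,r4:4
cycle 2: issue ADD r4<-Add2 // r0:Add1,r1:3,r2:1,r3:2,r4:Add2
cycle 3: CDB Add1=7; issue ADD r2<-Add1 // r0:7,r1:3,r2:Add1,r3:2,r4:Add2
cycle 4: CDB Add2=7; issue ADD r0<-Add2 // r0:Add2,r1:3,r2:Add1,r3:2,r4:7
cycle 5: CDB Add1=10; issue MUL r2<-Mul1 // r0:Add2,r1:3,r2:Mul1,r3:2,r4:7
cycle 6: issue ADD r0<-Add1 // r0:Add1,r1:3,r2:Mul1,r3:2,r4:7
cycle 7: CDB Add2=17; issue SUB r3<-Add2 // r0:Add1,r1:3,r2:Mul1,r3:Add2,r4:7
cycle 8: CDB Add1=4; issue ADD r2<-Add1 // r0:4,r1:3,r2:Add1,r3:Add2,r4:7
cycle 9: issue SUB r0<-Add3 // r0:Add3,r1:3,r2:Add1,r3:Add2,r4:7
cycle 10: CDB Mul1=9 // r0:Add3,r1:3,r2:Add1,r3:Add2,r4:7
cycle 11: CDB Add3=-3 // r0:-3,r1:3,r2:Add1,r3:Add2,r4:7
cycle 12: CDB Add1=13 // r0:-3,r1:3,r2:13,r3:Add2,r4:7
cycle 13: CDB Add2=6 // r0:-3,r1:3,r2:13,r3:6,r4:7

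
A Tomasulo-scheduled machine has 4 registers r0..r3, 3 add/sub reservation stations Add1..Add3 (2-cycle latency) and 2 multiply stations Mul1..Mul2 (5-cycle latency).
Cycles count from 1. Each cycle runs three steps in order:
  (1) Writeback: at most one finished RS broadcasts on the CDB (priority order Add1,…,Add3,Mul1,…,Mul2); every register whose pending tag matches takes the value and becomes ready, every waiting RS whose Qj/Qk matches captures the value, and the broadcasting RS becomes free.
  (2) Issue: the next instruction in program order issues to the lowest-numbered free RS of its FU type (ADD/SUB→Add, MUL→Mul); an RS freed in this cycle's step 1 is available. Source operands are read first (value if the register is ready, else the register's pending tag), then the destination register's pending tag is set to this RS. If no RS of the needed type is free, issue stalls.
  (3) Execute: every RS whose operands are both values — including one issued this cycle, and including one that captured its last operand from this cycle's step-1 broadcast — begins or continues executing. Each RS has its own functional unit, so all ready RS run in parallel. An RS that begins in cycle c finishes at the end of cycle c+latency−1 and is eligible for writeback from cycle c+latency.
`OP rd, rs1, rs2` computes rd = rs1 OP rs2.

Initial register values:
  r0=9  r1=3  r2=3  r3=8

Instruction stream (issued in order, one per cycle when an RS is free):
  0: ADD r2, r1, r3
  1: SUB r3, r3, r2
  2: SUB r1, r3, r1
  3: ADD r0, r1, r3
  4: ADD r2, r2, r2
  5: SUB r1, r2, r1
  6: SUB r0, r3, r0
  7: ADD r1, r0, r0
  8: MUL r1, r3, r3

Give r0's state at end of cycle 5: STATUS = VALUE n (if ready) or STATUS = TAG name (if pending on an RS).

STATUS = TAG Add3

  c1: issue ADD r2<-Add1  regs: r0:9,r1:3,r2:Add1,r3:8
  c2: issue SUB r3<-Add2  regs: r0:9,r1:3,r2:Add1,r3:Add2
  c3: CDB Add1=11; issue SUB r1<-Add1  regs: r0:9,r1:Add1,r2:11,r3:Add2
  c4: issue ADD r0<-Add3  regs: r0:Add3,r1:Add1,r2:11,r3:Add2
  c5: CDB Add2=-3; issue ADD r2<-Add2  regs: r0:Add3,r1:Add1,r2:Add2,r3:-3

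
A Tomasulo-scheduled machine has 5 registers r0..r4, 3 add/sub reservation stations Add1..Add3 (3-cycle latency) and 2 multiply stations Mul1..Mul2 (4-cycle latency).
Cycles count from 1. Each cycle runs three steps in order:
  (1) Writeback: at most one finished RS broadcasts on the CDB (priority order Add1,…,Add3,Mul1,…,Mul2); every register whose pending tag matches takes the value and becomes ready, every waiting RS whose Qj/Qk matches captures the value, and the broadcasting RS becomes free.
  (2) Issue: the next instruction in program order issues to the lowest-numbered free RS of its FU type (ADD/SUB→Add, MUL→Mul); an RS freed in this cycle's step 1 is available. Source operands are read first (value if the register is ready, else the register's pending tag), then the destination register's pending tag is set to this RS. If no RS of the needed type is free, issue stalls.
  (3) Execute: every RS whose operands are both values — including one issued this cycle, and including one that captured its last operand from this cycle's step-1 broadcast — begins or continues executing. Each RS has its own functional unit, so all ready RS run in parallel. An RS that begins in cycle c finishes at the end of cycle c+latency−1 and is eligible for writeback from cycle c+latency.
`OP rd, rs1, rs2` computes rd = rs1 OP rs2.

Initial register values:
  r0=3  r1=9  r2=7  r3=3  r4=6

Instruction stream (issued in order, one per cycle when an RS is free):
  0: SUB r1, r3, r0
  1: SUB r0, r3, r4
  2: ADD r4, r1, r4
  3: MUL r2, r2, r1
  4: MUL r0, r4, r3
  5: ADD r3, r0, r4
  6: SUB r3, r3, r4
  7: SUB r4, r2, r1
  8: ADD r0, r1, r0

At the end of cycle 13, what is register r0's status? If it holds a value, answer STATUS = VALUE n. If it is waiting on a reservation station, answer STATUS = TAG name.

STATUS = TAG Add3

c1: issue SUB r1<-Add1 | r0:3,r1:Add1,r2:7,r3:3,r4:6
c2: issue SUB r0<-Add2 | r0:Add2,r1:Add1,r2:7,r3:3,r4:6
c3: issue ADD r4<-Add3 | r0:Add2,r1:Add1,r2:7,r3:3,r4:Add3
c4: CDB Add1=0; issue MUL r2<-Mul1 | r0:Add2,r1:0,r2:Mul1,r3:3,r4:Add3
c5: CDB Add2=-3; issue MUL r0<-Mul2 | r0:Mul2,r1:0,r2:Mul1,r3:3,r4:Add3
c6: issue ADD r3<-Add1 | r0:Mul2,r1:0,r2:Mul1,r3:Add1,r4:Add3
c7: CDB Add3=6; issue SUB r3<-Add2 | r0:Mul2,r1:0,r2:Mul1,r3:Add2,r4:6
c8: CDB Mul1=0; issue SUB r4<-Add3 | r0:Mul2,r1:0,r2:0,r3:Add2,r4:Add3
c9: stall | r0:Mul2,r1:0,r2:0,r3:Add2,r4:Add3
c10: stall | r0:Mul2,r1:0,r2:0,r3:Add2,r4:Add3
c11: CDB Add3=0; issue ADD r0<-Add3 | r0:Add3,r1:0,r2:0,r3:Add2,r4:0
c12: CDB Mul2=18 | r0:Add3,r1:0,r2:0,r3:Add2,r4:0
c13: - | r0:Add3,r1:0,r2:0,r3:Add2,r4:0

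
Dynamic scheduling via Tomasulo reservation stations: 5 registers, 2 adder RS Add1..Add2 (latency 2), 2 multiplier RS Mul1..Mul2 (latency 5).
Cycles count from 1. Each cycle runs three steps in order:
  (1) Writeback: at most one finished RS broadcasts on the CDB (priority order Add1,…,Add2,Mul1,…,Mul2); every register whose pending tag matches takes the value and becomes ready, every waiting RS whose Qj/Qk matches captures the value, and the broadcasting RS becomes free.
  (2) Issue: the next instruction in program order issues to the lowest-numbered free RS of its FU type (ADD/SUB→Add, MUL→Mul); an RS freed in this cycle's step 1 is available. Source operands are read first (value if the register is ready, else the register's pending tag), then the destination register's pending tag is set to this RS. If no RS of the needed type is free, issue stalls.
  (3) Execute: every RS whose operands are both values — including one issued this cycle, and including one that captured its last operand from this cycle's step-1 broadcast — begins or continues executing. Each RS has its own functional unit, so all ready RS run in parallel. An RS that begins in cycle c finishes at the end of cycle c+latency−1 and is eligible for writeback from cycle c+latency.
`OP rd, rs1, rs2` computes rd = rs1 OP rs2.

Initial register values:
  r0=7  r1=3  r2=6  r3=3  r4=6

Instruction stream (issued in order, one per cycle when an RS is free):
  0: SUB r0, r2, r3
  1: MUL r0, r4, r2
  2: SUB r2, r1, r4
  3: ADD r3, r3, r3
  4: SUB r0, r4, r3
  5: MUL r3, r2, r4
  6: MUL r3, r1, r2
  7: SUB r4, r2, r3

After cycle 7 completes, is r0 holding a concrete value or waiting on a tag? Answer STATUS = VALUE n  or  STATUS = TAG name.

STATUS = TAG Add1

c1: issue SUB r0<-Add1 | r0:Add1,r1:3,r2:6,r3:3,r4:6
c2: issue MUL r0<-Mul1 | r0:Mul1,r1:3,r2:6,r3:3,r4:6
c3: CDB Add1=3; issue SUB r2<-Add1 | r0:Mul1,r1:3,r2:Add1,r3:3,r4:6
c4: issue ADD r3<-Add2 | r0:Mul1,r1:3,r2:Add1,r3:Add2,r4:6
c5: CDB Add1=-3; issue SUB r0<-Add1 | r0:Add1,r1:3,r2:-3,r3:Add2,r4:6
c6: CDB Add2=6; issue MUL r3<-Mul2 | r0:Add1,r1:3,r2:-3,r3:Mul2,r4:6
c7: CDB Mul1=36; issue MUL r3<-Mul1 | r0:Add1,r1:3,r2:-3,r3:Mul1,r4:6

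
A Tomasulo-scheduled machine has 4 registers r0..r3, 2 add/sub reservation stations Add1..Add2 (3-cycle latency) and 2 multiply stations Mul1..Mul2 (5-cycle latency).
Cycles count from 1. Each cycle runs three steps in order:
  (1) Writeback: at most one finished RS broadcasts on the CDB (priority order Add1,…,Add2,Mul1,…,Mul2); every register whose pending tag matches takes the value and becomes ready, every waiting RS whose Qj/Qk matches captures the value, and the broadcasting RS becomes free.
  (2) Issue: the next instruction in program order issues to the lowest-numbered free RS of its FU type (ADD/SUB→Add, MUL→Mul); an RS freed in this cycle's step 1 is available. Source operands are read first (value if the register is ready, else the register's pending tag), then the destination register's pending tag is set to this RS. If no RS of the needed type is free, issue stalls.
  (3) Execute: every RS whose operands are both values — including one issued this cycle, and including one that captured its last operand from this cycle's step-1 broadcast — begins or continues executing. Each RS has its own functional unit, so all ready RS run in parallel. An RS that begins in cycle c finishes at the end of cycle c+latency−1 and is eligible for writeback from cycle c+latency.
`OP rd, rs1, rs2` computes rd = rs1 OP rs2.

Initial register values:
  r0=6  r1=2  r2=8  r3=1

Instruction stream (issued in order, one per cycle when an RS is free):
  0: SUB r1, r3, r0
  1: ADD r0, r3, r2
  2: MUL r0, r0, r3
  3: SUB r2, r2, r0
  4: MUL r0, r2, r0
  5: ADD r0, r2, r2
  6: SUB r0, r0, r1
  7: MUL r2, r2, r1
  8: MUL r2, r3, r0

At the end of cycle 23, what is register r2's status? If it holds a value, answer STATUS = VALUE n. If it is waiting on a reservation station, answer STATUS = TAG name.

STATUS = TAG Mul2

cycle 1: issue SUB r1<-Add1 // r0:6,r1:Add1,r2:8,r3:1
cycle 2: issue ADD r0<-Add2 // r0:Add2,r1:Add1,r2:8,r3:1
cycle 3: issue MUL r0<-Mul1 // r0:Mul1,r1:Add1,r2:8,r3:1
cycle 4: CDB Add1=-5; issue SUB r2<-Add1 // r0:Mul1,r1:-5,r2:Add1,r3:1
cycle 5: CDB Add2=9; issue MUL r0<-Mul2 // r0:Mul2,r1:-5,r2:Add1,r3:1
cycle 6: issue ADD r0<-Add2 // r0:Add2,r1:-5,r2:Add1,r3:1
cycle 7: stall // r0:Add2,r1:-5,r2:Add1,r3:1
cycle 8: stall // r0:Add2,r1:-5,r2:Add1,r3:1
cycle 9: stall // r0:Add2,r1:-5,r2:Add1,r3:1
cycle 10: CDB Mul1=9; stall // r0:Add2,r1:-5,r2:Add1,r3:1
cycle 11: stall // r0:Add2,r1:-5,r2:Add1,r3:1
cycle 12: stall // r0:Add2,r1:-5,r2:Add1,r3:1
cycle 13: CDB Add1=-1; issue SUB r0<-Add1 // r0:Add1,r1:-5,r2:-1,r3:1
cycle 14: issue MUL r2<-Mul1 // r0:Add1,r1:-5,r2:Mul1,r3:1
cycle 15: stall // r0:Add1,r1:-5,r2:Mul1,r3:1
cycle 16: CDB Add2=-2; stall // r0:Add1,r1:-5,r2:Mul1,r3:1
cycle 17: stall // r0:Add1,r1:-5,r2:Mul1,r3:1
cycle 18: CDB Mul2=-9; issue MUL r2<-Mul2 // r0:Add1,r1:-5,r2:Mul2,r3:1
cycle 19: CDB Add1=3 // r0:3,r1:-5,r2:Mul2,r3:1
cycle 20: CDB Mul1=5 // r0:3,r1:-5,r2:Mul2,r3:1
cycle 21: - // r0:3,r1:-5,r2:Mul2,r3:1
cycle 22: - // r0:3,r1:-5,r2:Mul2,r3:1
cycle 23: - // r0:3,r1:-5,r2:Mul2,r3:1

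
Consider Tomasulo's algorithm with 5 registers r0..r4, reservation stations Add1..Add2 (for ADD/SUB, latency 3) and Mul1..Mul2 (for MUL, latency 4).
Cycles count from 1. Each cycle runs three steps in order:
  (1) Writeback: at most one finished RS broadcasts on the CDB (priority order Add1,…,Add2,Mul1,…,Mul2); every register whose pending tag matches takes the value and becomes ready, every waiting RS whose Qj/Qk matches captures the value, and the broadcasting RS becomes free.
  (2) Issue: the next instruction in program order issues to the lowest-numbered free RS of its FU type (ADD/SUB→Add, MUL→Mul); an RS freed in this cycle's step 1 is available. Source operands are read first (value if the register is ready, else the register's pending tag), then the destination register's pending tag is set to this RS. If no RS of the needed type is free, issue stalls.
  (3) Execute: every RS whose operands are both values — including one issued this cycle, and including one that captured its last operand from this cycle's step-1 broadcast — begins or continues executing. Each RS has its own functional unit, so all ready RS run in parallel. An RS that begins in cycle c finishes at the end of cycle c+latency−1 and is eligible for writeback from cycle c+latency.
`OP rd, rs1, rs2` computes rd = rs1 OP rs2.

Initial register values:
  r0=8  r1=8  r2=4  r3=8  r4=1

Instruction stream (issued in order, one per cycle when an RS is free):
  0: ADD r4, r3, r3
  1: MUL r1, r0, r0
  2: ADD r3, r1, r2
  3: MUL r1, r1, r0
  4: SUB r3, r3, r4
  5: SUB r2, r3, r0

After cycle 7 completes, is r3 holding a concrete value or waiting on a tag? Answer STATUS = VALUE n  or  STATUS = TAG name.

STATUS = TAG Add1

  c1: issue ADD r4<-Add1  regs: r0:8,r1:8,r2:4,r3:8,r4:Add1
  c2: issue MUL r1<-Mul1  regs: r0:8,r1:Mul1,r2:4,r3:8,r4:Add1
  c3: issue ADD r3<-Add2  regs: r0:8,r1:Mul1,r2:4,r3:Add2,r4:Add1
  c4: CDB Add1=16; issue MUL r1<-Mul2  regs: r0:8,r1:Mul2,r2:4,r3:Add2,r4:16
  c5: issue SUB r3<-Add1  regs: r0:8,r1:Mul2,r2:4,r3:Add1,r4:16
  c6: CDB Mul1=64; stall  regs: r0:8,r1:Mul2,r2:4,r3:Add1,r4:16
  c7: stall  regs: r0:8,r1:Mul2,r2:4,r3:Add1,r4:16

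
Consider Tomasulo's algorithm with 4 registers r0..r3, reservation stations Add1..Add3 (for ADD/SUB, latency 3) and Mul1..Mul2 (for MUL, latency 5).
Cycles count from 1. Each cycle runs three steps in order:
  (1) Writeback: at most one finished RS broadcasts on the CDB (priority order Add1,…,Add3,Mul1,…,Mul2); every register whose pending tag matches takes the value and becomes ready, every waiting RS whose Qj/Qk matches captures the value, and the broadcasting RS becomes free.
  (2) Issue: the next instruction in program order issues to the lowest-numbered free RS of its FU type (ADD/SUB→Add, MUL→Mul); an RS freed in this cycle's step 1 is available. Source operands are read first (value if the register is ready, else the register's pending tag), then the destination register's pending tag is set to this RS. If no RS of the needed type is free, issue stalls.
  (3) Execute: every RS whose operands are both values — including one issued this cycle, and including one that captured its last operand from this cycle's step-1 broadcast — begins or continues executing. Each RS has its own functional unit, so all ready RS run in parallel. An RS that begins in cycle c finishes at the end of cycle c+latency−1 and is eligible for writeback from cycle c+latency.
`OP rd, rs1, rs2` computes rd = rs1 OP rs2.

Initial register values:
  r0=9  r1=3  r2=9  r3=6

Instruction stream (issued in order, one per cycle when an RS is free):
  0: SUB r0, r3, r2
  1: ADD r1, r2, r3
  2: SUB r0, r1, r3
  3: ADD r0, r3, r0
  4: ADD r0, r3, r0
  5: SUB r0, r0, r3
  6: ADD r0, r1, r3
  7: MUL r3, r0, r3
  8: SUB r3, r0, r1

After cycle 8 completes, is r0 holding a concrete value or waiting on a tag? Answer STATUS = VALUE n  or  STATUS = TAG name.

cycle 1: issue SUB r0<-Add1 // r0:Add1,r1:3,r2:9,r3:6
cycle 2: issue ADD r1<-Add2 // r0:Add1,r1:Add2,r2:9,r3:6
cycle 3: issue SUB r0<-Add3 // r0:Add3,r1:Add2,r2:9,r3:6
cycle 4: CDB Add1=-3; issue ADD r0<-Add1 // r0:Add1,r1:Add2,r2:9,r3:6
cycle 5: CDB Add2=15; issue ADD r0<-Add2 // r0:Add2,r1:15,r2:9,r3:6
cycle 6: stall // r0:Add2,r1:15,r2:9,r3:6
cycle 7: stall // r0:Add2,r1:15,r2:9,r3:6
cycle 8: CDB Add3=9; issue SUB r0<-Add3 // r0:Add3,r1:15,r2:9,r3:6

STATUS = TAG Add3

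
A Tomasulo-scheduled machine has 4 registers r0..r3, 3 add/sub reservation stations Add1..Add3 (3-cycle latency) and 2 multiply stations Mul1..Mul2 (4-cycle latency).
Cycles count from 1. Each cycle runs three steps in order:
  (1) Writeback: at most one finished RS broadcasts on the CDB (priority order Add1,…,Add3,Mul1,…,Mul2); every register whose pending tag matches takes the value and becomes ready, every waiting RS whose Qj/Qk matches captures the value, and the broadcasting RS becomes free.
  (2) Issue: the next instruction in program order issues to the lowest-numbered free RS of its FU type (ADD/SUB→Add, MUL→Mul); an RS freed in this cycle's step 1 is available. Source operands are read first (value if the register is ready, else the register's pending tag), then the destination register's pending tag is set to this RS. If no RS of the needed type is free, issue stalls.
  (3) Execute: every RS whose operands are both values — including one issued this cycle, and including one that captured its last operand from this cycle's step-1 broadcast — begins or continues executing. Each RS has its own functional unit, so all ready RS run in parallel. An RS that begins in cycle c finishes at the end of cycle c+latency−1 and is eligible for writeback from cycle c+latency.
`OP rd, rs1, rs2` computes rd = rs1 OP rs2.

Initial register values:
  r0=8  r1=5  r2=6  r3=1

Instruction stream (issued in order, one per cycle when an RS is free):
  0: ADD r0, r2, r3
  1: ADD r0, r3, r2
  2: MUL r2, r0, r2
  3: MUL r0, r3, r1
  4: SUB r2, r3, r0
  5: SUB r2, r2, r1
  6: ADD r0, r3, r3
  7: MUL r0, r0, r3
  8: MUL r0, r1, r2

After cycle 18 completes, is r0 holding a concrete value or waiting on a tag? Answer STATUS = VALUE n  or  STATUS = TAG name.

  c1: issue ADD r0<-Add1  regs: r0:Add1,r1:5,r2:6,r3:1
  c2: issue ADD r0<-Add2  regs: r0:Add2,r1:5,r2:6,r3:1
  c3: issue MUL r2<-Mul1  regs: r0:Add2,r1:5,r2:Mul1,r3:1
  c4: CDB Add1=7; issue MUL r0<-Mul2  regs: r0:Mul2,r1:5,r2:Mul1,r3:1
  c5: CDB Add2=7; issue SUB r2<-Add1  regs: r0:Mul2,r1:5,r2:Add1,r3:1
  c6: issue SUB r2<-Add2  regs: r0:Mul2,r1:5,r2:Add2,r3:1
  c7: issue ADD r0<-Add3  regs: r0:Add3,r1:5,r2:Add2,r3:1
  c8: CDB Mul2=5; issue MUL r0<-Mul2  regs: r0:Mul2,r1:5,r2:Add2,r3:1
  c9: CDB Mul1=42; issue MUL r0<-Mul1  regs: r0:Mul1,r1:5,r2:Add2,r3:1
  c10: CDB Add3=2  regs: r0:Mul1,r1:5,r2:Add2,r3:1
  c11: CDB Add1=-4  regs: r0:Mul1,r1:5,r2:Add2,r3:1
  c12: -  regs: r0:Mul1,r1:5,r2:Add2,r3:1
  c13: -  regs: r0:Mul1,r1:5,r2:Add2,r3:1
  c14: CDB Add2=-9  regs: r0:Mul1,r1:5,r2:-9,r3:1
  c15: CDB Mul2=2  regs: r0:Mul1,r1:5,r2:-9,r3:1
  c16: -  regs: r0:Mul1,r1:5,r2:-9,r3:1
  c17: -  regs: r0:Mul1,r1:5,r2:-9,r3:1
  c18: CDB Mul1=-45  regs: r0:-45,r1:5,r2:-9,r3:1

STATUS = VALUE -45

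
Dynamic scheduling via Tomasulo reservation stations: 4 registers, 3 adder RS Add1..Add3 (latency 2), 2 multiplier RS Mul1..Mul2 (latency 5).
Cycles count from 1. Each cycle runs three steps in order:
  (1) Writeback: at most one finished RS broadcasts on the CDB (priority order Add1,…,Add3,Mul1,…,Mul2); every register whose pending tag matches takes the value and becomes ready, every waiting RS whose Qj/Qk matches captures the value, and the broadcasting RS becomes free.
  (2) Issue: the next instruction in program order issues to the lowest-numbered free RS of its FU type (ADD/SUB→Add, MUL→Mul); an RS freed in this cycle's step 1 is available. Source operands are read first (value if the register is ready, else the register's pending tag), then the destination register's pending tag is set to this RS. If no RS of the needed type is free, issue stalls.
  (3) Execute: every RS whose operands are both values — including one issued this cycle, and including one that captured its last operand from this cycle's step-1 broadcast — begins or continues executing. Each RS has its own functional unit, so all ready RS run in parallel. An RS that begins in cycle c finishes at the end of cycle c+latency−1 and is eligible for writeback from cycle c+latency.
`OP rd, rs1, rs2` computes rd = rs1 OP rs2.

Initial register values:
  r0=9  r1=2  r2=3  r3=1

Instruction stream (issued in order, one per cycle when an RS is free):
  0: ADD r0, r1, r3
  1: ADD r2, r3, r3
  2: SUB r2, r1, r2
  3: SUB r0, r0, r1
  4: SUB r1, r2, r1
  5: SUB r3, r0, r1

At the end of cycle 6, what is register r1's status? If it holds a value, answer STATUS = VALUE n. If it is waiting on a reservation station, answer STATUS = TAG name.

c1: issue ADD r0<-Add1 | r0:Add1,r1:2,r2:3,r3:1
c2: issue ADD r2<-Add2 | r0:Add1,r1:2,r2:Add2,r3:1
c3: CDB Add1=3; issue SUB r2<-Add1 | r0:3,r1:2,r2:Add1,r3:1
c4: CDB Add2=2; issue SUB r0<-Add2 | r0:Add2,r1:2,r2:Add1,r3:1
c5: issue SUB r1<-Add3 | r0:Add2,r1:Add3,r2:Add1,r3:1
c6: CDB Add1=0; issue SUB r3<-Add1 | r0:Add2,r1:Add3,r2:0,r3:Add1

STATUS = TAG Add3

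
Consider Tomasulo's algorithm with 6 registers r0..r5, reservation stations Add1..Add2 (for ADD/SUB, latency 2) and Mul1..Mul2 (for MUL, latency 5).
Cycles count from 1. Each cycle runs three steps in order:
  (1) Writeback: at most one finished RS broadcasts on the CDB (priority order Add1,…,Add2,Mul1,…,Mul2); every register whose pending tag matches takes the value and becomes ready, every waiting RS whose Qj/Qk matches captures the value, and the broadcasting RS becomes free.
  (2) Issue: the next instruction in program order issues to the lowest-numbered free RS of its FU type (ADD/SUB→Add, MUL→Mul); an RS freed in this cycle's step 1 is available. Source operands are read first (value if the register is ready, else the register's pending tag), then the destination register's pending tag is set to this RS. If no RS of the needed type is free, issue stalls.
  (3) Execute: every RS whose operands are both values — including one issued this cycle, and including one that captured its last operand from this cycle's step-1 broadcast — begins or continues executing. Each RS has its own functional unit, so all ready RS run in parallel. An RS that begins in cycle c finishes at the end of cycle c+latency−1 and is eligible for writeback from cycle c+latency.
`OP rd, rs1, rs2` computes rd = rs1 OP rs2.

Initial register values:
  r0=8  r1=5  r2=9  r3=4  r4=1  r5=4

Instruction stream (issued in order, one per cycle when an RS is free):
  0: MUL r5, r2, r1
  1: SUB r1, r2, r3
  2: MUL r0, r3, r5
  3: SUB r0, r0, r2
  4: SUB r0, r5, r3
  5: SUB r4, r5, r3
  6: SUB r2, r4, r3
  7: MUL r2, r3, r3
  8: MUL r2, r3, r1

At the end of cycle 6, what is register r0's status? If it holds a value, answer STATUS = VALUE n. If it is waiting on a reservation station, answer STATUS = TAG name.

STATUS = TAG Add2

  c1: issue MUL r5<-Mul1  regs: r0:8,r1:5,r2:9,r3:4,r4:1,r5:Mul1
  c2: issue SUB r1<-Add1  regs: r0:8,r1:Add1,r2:9,r3:4,r4:1,r5:Mul1
  c3: issue MUL r0<-Mul2  regs: r0:Mul2,r1:Add1,r2:9,r3:4,r4:1,r5:Mul1
  c4: CDB Add1=5; issue SUB r0<-Add1  regs: r0:Add1,r1:5,r2:9,r3:4,r4:1,r5:Mul1
  c5: issue SUB r0<-Add2  regs: r0:Add2,r1:5,r2:9,r3:4,r4:1,r5:Mul1
  c6: CDB Mul1=45; stall  regs: r0:Add2,r1:5,r2:9,r3:4,r4:1,r5:45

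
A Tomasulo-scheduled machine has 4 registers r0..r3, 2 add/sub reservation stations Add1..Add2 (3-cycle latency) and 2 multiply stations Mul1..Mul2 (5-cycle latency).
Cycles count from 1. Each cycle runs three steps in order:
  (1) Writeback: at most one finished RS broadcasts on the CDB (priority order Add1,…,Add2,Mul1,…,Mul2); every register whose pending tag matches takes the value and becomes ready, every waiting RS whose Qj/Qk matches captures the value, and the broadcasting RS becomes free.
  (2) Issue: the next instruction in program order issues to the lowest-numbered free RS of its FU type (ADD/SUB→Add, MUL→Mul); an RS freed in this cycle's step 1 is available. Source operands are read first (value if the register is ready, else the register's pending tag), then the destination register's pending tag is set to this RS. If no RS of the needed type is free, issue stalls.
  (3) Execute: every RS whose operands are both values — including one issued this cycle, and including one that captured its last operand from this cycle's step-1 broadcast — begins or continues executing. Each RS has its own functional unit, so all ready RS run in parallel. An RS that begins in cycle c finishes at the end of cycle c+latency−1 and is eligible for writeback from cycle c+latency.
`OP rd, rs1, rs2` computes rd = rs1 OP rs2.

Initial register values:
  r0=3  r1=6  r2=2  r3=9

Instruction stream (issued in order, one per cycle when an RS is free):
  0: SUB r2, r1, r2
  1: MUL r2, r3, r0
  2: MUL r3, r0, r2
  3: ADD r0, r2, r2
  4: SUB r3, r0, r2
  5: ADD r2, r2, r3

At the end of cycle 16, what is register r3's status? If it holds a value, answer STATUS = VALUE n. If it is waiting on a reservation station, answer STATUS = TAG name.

cycle 1: issue SUB r2<-Add1 // r0:3,r1:6,r2:Add1,r3:9
cycle 2: issue MUL r2<-Mul1 // r0:3,r1:6,r2:Mul1,r3:9
cycle 3: issue MUL r3<-Mul2 // r0:3,r1:6,r2:Mul1,r3:Mul2
cycle 4: CDB Add1=4; issue ADD r0<-Add1 // r0:Add1,r1:6,r2:Mul1,r3:Mul2
cycle 5: issue SUB r3<-Add2 // r0:Add1,r1:6,r2:Mul1,r3:Add2
cycle 6: stall // r0:Add1,r1:6,r2:Mul1,r3:Add2
cycle 7: CDB Mul1=27; stall // r0:Add1,r1:6,r2:27,r3:Add2
cycle 8: stall // r0:Add1,r1:6,r2:27,r3:Add2
cycle 9: stall // r0:Add1,r1:6,r2:27,r3:Add2
cycle 10: CDB Add1=54; issue ADD r2<-Add1 // r0:54,r1:6,r2:Add1,r3:Add2
cycle 11: - // r0:54,r1:6,r2:Add1,r3:Add2
cycle 12: CDB Mul2=81 // r0:54,r1:6,r2:Add1,r3:Add2
cycle 13: CDB Add2=27 // r0:54,r1:6,r2:Add1,r3:27
cycle 14: - // r0:54,r1:6,r2:Add1,r3:27
cycle 15: - // r0:54,r1:6,r2:Add1,r3:27
cycle 16: CDB Add1=54 // r0:54,r1:6,r2:54,r3:27

STATUS = VALUE 27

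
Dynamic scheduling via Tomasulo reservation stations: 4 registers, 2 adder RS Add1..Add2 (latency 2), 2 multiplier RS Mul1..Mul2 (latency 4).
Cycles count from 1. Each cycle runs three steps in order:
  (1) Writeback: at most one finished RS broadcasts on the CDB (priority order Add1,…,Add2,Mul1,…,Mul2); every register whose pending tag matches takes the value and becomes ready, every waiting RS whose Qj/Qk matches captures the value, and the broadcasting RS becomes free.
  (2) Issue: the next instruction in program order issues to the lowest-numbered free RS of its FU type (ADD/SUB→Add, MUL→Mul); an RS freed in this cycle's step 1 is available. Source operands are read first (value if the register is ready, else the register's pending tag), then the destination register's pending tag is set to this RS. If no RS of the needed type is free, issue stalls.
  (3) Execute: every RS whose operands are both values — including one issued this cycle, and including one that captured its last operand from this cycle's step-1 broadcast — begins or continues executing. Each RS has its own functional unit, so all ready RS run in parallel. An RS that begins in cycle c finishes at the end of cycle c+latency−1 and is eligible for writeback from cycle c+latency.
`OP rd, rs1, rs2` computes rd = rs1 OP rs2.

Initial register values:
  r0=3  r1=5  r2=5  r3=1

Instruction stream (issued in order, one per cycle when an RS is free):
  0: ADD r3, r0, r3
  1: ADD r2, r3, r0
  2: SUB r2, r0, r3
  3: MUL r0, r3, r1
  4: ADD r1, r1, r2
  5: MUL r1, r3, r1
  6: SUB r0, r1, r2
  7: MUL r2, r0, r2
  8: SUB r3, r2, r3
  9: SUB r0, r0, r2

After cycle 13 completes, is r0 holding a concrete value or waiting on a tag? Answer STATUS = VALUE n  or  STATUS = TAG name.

  c1: issue ADD r3<-Add1  regs: r0:3,r1:5,r2:5,r3:Add1
  c2: issue ADD r2<-Add2  regs: r0:3,r1:5,r2:Add2,r3:Add1
  c3: CDB Add1=4; issue SUB r2<-Add1  regs: r0:3,r1:5,r2:Add1,r3:4
  c4: issue MUL r0<-Mul1  regs: r0:Mul1,r1:5,r2:Add1,r3:4
  c5: CDB Add1=-1; issue ADD r1<-Add1  regs: r0:Mul1,r1:Add1,r2:-1,r3:4
  c6: CDB Add2=7; issue MUL r1<-Mul2  regs: r0:Mul1,r1:Mul2,r2:-1,r3:4
  c7: CDB Add1=4; issue SUB r0<-Add1  regs: r0:Add1,r1:Mul2,r2:-1,r3:4
  c8: CDB Mul1=20; issue MUL r2<-Mul1  regs: r0:Add1,r1:Mul2,r2:Mul1,r3:4
  c9: issue SUB r3<-Add2  regs: r0:Add1,r1:Mul2,r2:Mul1,r3:Add2
  c10: stall  regs: r0:Add1,r1:Mul2,r2:Mul1,r3:Add2
  c11: CDB Mul2=16; stall  regs: r0:Add1,r1:16,r2:Mul1,r3:Add2
  c12: stall  regs: r0:Add1,r1:16,r2:Mul1,r3:Add2
  c13: CDB Add1=17; issue SUB r0<-Add1  regs: r0:Add1,r1:16,r2:Mul1,r3:Add2

STATUS = TAG Add1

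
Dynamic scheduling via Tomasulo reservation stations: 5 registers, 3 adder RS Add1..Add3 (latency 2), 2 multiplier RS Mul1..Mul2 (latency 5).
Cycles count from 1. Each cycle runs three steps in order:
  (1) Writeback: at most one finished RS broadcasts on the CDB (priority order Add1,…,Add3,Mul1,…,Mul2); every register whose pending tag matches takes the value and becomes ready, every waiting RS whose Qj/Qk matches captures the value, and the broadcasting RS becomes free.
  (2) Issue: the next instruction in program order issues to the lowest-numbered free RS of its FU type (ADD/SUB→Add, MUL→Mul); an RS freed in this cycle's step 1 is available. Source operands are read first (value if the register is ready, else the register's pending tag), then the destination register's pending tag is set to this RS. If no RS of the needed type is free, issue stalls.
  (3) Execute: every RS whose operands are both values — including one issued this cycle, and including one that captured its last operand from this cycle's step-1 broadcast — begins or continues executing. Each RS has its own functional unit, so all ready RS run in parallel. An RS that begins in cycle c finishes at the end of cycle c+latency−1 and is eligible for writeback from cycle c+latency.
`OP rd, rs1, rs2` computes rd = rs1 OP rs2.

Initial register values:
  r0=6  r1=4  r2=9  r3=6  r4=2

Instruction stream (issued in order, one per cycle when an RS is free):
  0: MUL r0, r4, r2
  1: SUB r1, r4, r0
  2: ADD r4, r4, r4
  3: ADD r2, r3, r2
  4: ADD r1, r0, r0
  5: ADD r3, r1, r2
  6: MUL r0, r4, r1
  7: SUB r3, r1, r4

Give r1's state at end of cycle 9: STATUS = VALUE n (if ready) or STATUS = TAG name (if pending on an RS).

cycle 1: issue MUL r0<-Mul1 // r0:Mul1,r1:4,r2:9,r3:6,r4:2
cycle 2: issue SUB r1<-Add1 // r0:Mul1,r1:Add1,r2:9,r3:6,r4:2
cycle 3: issue ADD r4<-Add2 // r0:Mul1,r1:Add1,r2:9,r3:6,r4:Add2
cycle 4: issue ADD r2<-Add3 // r0:Mul1,r1:Add1,r2:Add3,r3:6,r4:Add2
cycle 5: CDB Add2=4; issue ADD r1<-Add2 // r0:Mul1,r1:Add2,r2:Add3,r3:6,r4:4
cycle 6: CDB Add3=15; issue ADD r3<-Add3 // r0:Mul1,r1:Add2,r2:15,r3:Add3,r4:4
cycle 7: CDB Mul1=18; issue MUL r0<-Mul1 // r0:Mul1,r1:Add2,r2:15,r3:Add3,r4:4
cycle 8: stall // r0:Mul1,r1:Add2,r2:15,r3:Add3,r4:4
cycle 9: CDB Add1=-16; issue SUB r3<-Add1 // r0:Mul1,r1:Add2,r2:15,r3:Add1,r4:4

STATUS = TAG Add2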